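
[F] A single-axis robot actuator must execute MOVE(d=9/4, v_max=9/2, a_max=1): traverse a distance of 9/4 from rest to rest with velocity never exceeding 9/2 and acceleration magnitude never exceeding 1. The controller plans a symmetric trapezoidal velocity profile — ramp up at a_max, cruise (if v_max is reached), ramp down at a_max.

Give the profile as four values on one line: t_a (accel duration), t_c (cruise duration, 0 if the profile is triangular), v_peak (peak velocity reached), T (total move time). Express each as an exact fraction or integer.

vₘ²/aₘ = (9/2)²/1 = 81/4
9/4 < 81/4 so t_c = 0
v_peak = √(9/4·1) = √(9/4) = 3/2
t_a = (3/2)/1 = 3/2; t_c = 0
T = 2·3/2 = 3

t_a=3/2 t_c=0 v_peak=3/2 T=3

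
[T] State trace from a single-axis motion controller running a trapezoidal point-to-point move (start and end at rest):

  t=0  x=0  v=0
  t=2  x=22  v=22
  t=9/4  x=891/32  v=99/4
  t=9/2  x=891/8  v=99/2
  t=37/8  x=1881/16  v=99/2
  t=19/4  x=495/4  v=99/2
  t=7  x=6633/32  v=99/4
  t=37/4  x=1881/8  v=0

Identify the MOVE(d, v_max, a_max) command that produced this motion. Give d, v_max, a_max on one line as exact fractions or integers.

d=1881/8 v_max=99/2 a_max=11

final state: t=37/4, x=1881/8, v=0 → d = 1881/8
a_max = (22−0)/(2−0) = 11
max v = 99/2 over t∈[9/2,19/4] → v_max = 99/2
check: 99/2·(9/2+1/4) = 1881/8 ✓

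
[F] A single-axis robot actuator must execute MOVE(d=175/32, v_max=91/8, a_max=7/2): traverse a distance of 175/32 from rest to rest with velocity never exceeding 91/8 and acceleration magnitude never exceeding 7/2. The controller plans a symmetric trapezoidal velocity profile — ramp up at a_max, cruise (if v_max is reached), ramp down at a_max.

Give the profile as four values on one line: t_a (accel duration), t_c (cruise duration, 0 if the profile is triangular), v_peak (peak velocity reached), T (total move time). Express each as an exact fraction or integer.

t_a=5/4 t_c=0 v_peak=35/8 T=5/2

vₘ²/aₘ = (91/8)²/(7/2) = 1183/32
175/32 < 1183/32 ⇒ no cruise
v_peak = √(175/32·7/2) = √(1225/64) = 35/8
t_a = (35/8)/(7/2) = 5/4; t_c = 0
T = 2·5/4 = 5/2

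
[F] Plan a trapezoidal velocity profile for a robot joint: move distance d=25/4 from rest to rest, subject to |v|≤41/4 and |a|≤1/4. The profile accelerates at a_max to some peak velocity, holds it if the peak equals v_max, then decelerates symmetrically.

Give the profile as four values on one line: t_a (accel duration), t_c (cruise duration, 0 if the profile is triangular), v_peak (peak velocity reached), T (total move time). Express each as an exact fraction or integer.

v_max²/a_max = (41/4)²/(1/4) = 1681/4
25/4 < 1681/4 so t_c = 0
v_peak = √(25/4·1/4) = √(25/16) = 5/4
t_a = (5/4)/(1/4) = 5; t_c = 0
T = 2·5 = 10

t_a=5 t_c=0 v_peak=5/4 T=10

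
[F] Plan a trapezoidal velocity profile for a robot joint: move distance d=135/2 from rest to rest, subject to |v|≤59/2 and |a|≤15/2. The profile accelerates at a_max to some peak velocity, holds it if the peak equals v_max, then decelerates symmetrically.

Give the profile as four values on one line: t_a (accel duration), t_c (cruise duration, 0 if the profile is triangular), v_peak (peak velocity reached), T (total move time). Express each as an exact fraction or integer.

vₘ²/aₘ = (59/2)²/(15/2) = 3481/30
135/2 < 3481/30 → triangular
v_peak = √(135/2·15/2) = √(2025/4) = 45/2
t_a = (45/2)/(15/2) = 3; t_c = 0
T = 2·3 = 6

t_a=3 t_c=0 v_peak=45/2 T=6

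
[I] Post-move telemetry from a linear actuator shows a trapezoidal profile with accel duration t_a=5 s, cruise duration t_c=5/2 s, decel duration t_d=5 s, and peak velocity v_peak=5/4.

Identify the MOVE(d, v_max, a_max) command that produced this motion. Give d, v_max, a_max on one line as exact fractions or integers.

a_max = (5/4)/5 = 1/4
d_a = ½·5/4·5 = 25/8; d_c = 5/4·5/2 = 25/8
d = 2·25/8 + 25/8 = 75/8
t_c = 5/2 > 0 ⇒ limit active, v_max = 5/4

d=75/8 v_max=5/4 a_max=1/4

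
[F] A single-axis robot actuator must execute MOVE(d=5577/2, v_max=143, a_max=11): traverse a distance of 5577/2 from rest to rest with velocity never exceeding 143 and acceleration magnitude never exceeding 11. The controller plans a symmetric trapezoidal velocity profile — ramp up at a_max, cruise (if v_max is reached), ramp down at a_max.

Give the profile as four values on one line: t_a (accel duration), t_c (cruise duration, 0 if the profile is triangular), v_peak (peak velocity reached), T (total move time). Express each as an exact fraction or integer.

t_a=13 t_c=13/2 v_peak=143 T=65/2

(v_max)²/a_max = 143²/11 = 1859
5577/2 ≥ 1859 ⇒ cruise phase
t_a = 143/11 = 13; v_peak = 143
d_cruise = 5577/2 − 1859 = 1859/2; t_c = (1859/2)/143 = 13/2
T = 2·13 + 13/2 = 65/2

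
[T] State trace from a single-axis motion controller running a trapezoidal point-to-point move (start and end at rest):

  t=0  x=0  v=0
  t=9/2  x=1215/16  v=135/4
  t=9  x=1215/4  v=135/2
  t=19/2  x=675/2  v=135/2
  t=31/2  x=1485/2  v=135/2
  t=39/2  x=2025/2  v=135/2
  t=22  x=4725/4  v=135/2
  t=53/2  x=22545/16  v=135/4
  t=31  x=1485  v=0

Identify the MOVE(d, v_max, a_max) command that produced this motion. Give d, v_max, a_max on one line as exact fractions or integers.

d=1485 v_max=135/2 a_max=15/2

final state: t=31, x=1485, v=0 → d = 1485
a_max = (135/4−0)/(9/2−0) = 15/2
max v = 135/2 over t∈[9,22] → v_max = 135/2
check: 135/2·(9+13) = 1485 ✓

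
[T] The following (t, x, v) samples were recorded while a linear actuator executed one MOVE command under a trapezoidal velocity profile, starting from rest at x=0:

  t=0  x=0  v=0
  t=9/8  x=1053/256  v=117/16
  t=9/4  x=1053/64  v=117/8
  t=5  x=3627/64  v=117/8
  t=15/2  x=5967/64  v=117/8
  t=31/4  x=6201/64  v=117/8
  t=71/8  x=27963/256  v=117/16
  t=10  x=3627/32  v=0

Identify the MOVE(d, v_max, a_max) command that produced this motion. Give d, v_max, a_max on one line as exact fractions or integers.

d=3627/32 v_max=117/8 a_max=13/2

final state: t=10, x=3627/32, v=0 → d = 3627/32
a_max = (117/16−0)/(9/8−0) = 13/2
max v = 117/8 over t∈[9/4,31/4] → v_max = 117/8
check: 117/8·(9/4+11/2) = 3627/32 ✓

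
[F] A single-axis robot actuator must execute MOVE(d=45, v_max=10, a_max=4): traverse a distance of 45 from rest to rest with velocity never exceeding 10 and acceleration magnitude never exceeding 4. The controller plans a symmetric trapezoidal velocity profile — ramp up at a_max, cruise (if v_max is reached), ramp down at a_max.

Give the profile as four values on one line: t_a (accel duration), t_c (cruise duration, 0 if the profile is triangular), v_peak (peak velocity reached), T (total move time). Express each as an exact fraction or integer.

(v_max)²/a_max = 10²/4 = 25
45 ≥ 25 → trapezoidal
t_a = 10/4 = 5/2; v_peak = 10
d_cruise = 45 − 25 = 20; t_c = 20/10 = 2
T = 2·5/2 + 2 = 7

t_a=5/2 t_c=2 v_peak=10 T=7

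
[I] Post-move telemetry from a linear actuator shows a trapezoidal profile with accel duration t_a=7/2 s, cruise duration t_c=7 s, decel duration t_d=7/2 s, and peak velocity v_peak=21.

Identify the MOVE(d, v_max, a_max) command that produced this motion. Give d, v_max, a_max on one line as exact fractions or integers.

d=441/2 v_max=21 a_max=6

a_max = 21/(7/2) = 6
d_a = ½·21·7/2 = 147/4; d_c = 21·7 = 147
d = 2·147/4 + 147 = 441/2
t_c = 7 > 0 → v_max = v_peak = 21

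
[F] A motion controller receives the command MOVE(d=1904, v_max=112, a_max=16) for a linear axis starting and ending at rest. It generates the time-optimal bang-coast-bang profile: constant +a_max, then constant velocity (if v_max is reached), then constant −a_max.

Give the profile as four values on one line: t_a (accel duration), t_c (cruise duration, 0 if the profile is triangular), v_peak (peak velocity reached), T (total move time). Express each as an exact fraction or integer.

t_a=7 t_c=10 v_peak=112 T=24

v_max²/a_max = 112²/16 = 784
1904 ≥ 784 ⇒ cruise phase
t_a = 112/16 = 7; v_peak = 112
d_cruise = 1904 − 784 = 1120; t_c = 1120/112 = 10
T = 2·7 + 10 = 24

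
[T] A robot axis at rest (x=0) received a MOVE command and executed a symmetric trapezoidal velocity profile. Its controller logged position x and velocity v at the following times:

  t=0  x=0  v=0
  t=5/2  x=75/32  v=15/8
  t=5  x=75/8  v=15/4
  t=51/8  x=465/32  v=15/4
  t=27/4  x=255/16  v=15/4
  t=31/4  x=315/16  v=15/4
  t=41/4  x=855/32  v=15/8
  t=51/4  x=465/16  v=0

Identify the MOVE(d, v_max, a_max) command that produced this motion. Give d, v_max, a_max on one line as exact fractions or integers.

final state: t=51/4, x=465/16, v=0 → d = 465/16
a_max = (15/8−0)/(5/2−0) = 3/4
max v = 15/4 over t∈[5,31/4] → v_max = 15/4
check: 15/4·(5+11/4) = 465/16 ✓

d=465/16 v_max=15/4 a_max=3/4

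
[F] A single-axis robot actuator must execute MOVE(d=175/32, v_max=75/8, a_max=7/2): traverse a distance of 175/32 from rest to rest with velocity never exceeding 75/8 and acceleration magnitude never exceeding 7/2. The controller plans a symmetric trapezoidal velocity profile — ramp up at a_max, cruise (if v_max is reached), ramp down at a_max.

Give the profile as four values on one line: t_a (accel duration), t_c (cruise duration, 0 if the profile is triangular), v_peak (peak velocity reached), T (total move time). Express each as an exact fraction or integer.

(v_max)²/a_max = (75/8)²/(7/2) = 5625/224
175/32 < 5625/224 so t_c = 0
v_peak = √(175/32·7/2) = √(1225/64) = 35/8
t_a = (35/8)/(7/2) = 5/4; t_c = 0
T = 2·5/4 = 5/2

t_a=5/4 t_c=0 v_peak=35/8 T=5/2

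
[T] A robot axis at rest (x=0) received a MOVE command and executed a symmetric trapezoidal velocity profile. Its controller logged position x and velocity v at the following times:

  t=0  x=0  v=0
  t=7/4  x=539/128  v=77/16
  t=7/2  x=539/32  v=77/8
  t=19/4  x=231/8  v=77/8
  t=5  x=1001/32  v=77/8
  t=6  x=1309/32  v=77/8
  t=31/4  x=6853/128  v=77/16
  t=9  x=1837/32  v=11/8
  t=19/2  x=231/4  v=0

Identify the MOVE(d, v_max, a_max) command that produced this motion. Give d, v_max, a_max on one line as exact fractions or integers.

final state: t=19/2, x=231/4, v=0 → d = 231/4
a_max = (77/16−0)/(7/4−0) = 11/4
max v = 77/8 over t∈[7/2,6] → v_max = 77/8
check: 77/8·(7/2+5/2) = 231/4 ✓

d=231/4 v_max=77/8 a_max=11/4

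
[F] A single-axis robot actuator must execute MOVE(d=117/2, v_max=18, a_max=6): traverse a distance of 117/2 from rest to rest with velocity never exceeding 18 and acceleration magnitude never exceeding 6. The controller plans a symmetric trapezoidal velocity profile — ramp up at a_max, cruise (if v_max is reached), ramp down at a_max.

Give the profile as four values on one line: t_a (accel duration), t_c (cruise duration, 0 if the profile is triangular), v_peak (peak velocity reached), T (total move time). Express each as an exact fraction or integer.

vₘ²/aₘ = 18²/6 = 54
117/2 ≥ 54 ⇒ cruise phase
t_a = 18/6 = 3; v_peak = 18
d_cruise = 117/2 − 54 = 9/2; t_c = (9/2)/18 = 1/4
T = 2·3 + 1/4 = 25/4

t_a=3 t_c=1/4 v_peak=18 T=25/4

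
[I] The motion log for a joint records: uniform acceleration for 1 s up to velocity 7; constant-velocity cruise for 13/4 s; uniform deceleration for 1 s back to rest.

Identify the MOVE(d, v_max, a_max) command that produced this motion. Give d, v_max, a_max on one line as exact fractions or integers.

d=119/4 v_max=7 a_max=7

a_max = 7/1 = 7
d_a = ½·7·1 = 7/2; d_c = 7·13/4 = 91/4
d = 2·7/2 + 91/4 = 119/4
t_c = 13/4 > 0 → v_max = v_peak = 7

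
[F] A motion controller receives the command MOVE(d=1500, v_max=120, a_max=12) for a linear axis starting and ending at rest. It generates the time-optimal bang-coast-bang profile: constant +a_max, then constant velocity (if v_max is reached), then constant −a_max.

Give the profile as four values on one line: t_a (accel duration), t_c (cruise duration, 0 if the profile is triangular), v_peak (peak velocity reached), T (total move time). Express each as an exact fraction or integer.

t_a=10 t_c=5/2 v_peak=120 T=45/2

vₘ²/aₘ = 120²/12 = 1200
1500 ≥ 1200 → trapezoidal
t_a = 120/12 = 10; v_peak = 120
d_cruise = 1500 − 1200 = 300; t_c = 300/120 = 5/2
T = 2·10 + 5/2 = 45/2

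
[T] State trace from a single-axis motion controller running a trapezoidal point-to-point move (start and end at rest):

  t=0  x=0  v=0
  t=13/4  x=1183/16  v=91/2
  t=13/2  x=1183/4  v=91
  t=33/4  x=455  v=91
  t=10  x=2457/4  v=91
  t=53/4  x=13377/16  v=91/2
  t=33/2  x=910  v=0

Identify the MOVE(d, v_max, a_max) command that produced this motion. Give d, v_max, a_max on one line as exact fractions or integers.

final state: t=33/2, x=910, v=0 → d = 910
a_max = (91/2−0)/(13/4−0) = 14
max v = 91 over t∈[13/2,10] → v_max = 91
check: 91·(13/2+7/2) = 910 ✓

d=910 v_max=91 a_max=14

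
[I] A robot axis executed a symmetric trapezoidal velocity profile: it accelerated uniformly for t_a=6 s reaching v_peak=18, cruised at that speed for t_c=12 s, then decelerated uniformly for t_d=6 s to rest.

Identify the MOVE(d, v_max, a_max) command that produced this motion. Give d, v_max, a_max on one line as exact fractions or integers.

d=324 v_max=18 a_max=3

a_max = 18/6 = 3
d_a = ½·18·6 = 54; d_c = 18·12 = 216
d = 2·54 + 216 = 324
t_c = 12 > 0 ⇒ limit active, v_max = 18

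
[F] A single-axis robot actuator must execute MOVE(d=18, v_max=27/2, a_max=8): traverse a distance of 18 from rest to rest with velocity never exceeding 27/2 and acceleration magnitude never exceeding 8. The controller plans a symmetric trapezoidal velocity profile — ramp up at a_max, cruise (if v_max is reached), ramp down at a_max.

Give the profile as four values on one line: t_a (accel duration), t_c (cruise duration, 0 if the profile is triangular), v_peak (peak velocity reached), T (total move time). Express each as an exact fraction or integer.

t_a=3/2 t_c=0 v_peak=12 T=3

v_max²/a_max = (27/2)²/8 = 729/32
18 < 729/32 so t_c = 0
v_peak = √(18·8) = √144 = 12
t_a = 12/8 = 3/2; t_c = 0
T = 2·3/2 = 3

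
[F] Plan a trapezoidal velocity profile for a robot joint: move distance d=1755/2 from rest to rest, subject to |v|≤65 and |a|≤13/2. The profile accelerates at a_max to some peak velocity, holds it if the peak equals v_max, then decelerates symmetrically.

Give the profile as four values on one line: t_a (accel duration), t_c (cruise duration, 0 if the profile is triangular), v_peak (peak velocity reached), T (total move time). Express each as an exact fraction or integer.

vₘ²/aₘ = 65²/(13/2) = 650
1755/2 ≥ 650 ⇒ cruise phase
t_a = 65/(13/2) = 10; v_peak = 65
d_cruise = 1755/2 − 650 = 455/2; t_c = (455/2)/65 = 7/2
T = 2·10 + 7/2 = 47/2

t_a=10 t_c=7/2 v_peak=65 T=47/2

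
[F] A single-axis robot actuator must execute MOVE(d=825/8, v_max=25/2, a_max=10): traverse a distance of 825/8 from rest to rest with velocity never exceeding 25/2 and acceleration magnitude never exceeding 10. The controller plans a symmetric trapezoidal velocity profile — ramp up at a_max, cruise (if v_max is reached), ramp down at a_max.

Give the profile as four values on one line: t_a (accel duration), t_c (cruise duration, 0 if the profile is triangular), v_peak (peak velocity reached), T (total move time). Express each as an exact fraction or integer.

t_a=5/4 t_c=7 v_peak=25/2 T=19/2

vₘ²/aₘ = (25/2)²/10 = 125/8
825/8 ≥ 125/8 ⇒ cruise phase
t_a = (25/2)/10 = 5/4; v_peak = 25/2
d_cruise = 825/8 − 125/8 = 175/2; t_c = (175/2)/(25/2) = 7
T = 2·5/4 + 7 = 19/2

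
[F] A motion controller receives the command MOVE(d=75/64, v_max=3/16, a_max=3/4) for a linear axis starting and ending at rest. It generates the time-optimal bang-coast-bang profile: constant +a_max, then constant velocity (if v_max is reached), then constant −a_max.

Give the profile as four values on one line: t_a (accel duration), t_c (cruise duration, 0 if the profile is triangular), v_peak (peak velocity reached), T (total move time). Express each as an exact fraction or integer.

t_a=1/4 t_c=6 v_peak=3/16 T=13/2

(v_max)²/a_max = (3/16)²/(3/4) = 3/64
75/64 ≥ 3/64 so v_max reached
t_a = (3/16)/(3/4) = 1/4; v_peak = 3/16
d_cruise = 75/64 − 3/64 = 9/8; t_c = (9/8)/(3/16) = 6
T = 2·1/4 + 6 = 13/2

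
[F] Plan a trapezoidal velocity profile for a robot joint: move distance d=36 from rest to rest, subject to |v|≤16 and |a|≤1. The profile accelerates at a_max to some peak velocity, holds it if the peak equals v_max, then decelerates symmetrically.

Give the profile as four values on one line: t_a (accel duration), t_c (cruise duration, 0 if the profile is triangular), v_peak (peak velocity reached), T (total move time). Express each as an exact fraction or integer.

t_a=6 t_c=0 v_peak=6 T=12

vₘ²/aₘ = 16²/1 = 256
36 < 256 ⇒ no cruise
v_peak = √(36·1) = √36 = 6
t_a = 6/1 = 6; t_c = 0
T = 2·6 = 12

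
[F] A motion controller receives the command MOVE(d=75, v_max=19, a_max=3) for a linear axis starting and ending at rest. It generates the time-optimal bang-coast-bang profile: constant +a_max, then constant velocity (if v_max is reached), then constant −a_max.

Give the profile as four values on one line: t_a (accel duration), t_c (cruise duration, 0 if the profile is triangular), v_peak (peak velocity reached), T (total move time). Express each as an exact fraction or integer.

t_a=5 t_c=0 v_peak=15 T=10

(v_max)²/a_max = 19²/3 = 361/3
75 < 361/3 ⇒ no cruise
v_peak = √(75·3) = √225 = 15
t_a = 15/3 = 5; t_c = 0
T = 2·5 = 10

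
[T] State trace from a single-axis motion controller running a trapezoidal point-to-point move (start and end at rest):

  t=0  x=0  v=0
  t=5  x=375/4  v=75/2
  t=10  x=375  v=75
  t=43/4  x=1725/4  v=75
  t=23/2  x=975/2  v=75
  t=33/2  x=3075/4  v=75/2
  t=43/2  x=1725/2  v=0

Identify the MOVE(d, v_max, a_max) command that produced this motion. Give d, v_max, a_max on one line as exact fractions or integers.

final state: t=43/2, x=1725/2, v=0 → d = 1725/2
a_max = (75/2−0)/(5−0) = 15/2
max v = 75 over t∈[10,23/2] → v_max = 75
check: 75·(10+3/2) = 1725/2 ✓

d=1725/2 v_max=75 a_max=15/2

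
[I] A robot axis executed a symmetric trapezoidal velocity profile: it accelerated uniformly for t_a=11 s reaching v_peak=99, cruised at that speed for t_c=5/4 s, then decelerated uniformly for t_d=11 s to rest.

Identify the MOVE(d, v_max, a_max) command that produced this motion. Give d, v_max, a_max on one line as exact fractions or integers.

a_max = 99/11 = 9
d_a = ½·99·11 = 1089/2; d_c = 99·5/4 = 495/4
d = 2·1089/2 + 495/4 = 4851/4
t_c = 5/4 > 0 so v_max = 99

d=4851/4 v_max=99 a_max=9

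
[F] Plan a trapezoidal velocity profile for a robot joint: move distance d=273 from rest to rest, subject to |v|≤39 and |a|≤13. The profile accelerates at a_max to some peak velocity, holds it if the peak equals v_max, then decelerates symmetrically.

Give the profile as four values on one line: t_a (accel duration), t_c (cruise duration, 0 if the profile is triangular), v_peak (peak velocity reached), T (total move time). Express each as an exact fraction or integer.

t_a=3 t_c=4 v_peak=39 T=10

vₘ²/aₘ = 39²/13 = 117
273 ≥ 117 → trapezoidal
t_a = 39/13 = 3; v_peak = 39
d_cruise = 273 − 117 = 156; t_c = 156/39 = 4
T = 2·3 + 4 = 10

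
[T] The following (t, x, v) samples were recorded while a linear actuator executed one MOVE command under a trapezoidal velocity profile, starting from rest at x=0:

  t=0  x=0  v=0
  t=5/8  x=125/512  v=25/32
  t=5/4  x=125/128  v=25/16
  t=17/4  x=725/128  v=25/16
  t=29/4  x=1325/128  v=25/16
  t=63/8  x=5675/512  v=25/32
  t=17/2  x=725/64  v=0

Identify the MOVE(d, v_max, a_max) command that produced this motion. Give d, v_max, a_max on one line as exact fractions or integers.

d=725/64 v_max=25/16 a_max=5/4

final state: t=17/2, x=725/64, v=0 → d = 725/64
a_max = (25/32−0)/(5/8−0) = 5/4
max v = 25/16 over t∈[5/4,29/4] → v_max = 25/16
check: 25/16·(5/4+6) = 725/64 ✓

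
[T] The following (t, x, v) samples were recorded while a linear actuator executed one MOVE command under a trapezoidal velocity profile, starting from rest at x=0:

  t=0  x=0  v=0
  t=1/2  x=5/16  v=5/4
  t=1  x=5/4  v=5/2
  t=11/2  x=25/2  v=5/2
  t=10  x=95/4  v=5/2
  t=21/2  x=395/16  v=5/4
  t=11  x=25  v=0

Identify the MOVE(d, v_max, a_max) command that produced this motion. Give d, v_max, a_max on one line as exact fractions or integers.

d=25 v_max=5/2 a_max=5/2

final state: t=11, x=25, v=0 → d = 25
a_max = (5/4−0)/(1/2−0) = 5/2
max v = 5/2 over t∈[1,10] → v_max = 5/2
check: 5/2·(1+9) = 25 ✓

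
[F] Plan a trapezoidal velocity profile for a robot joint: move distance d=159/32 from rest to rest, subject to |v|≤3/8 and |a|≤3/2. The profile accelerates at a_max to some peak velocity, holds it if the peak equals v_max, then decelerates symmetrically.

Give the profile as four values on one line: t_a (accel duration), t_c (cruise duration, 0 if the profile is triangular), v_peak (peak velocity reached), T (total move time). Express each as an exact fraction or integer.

vₘ²/aₘ = (3/8)²/(3/2) = 3/32
159/32 ≥ 3/32 → trapezoidal
t_a = (3/8)/(3/2) = 1/4; v_peak = 3/8
d_cruise = 159/32 − 3/32 = 39/8; t_c = (39/8)/(3/8) = 13
T = 2·1/4 + 13 = 27/2

t_a=1/4 t_c=13 v_peak=3/8 T=27/2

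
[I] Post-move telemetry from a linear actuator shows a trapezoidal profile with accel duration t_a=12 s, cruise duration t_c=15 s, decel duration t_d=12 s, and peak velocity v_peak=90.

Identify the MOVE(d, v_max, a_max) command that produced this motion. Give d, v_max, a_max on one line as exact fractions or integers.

d=2430 v_max=90 a_max=15/2

a_max = 90/12 = 15/2
d_a = ½·90·12 = 540; d_c = 90·15 = 1350
d = 2·540 + 1350 = 2430
t_c = 15 > 0 → v_max = v_peak = 90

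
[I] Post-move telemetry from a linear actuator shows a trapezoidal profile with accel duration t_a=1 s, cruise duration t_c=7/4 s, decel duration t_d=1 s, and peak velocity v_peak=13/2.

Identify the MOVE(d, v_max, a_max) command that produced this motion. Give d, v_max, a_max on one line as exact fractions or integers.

d=143/8 v_max=13/2 a_max=13/2

a_max = (13/2)/1 = 13/2
d_a = ½·13/2·1 = 13/4; d_c = 13/2·7/4 = 91/8
d = 2·13/4 + 91/8 = 143/8
t_c = 7/4 > 0 → v_max = v_peak = 13/2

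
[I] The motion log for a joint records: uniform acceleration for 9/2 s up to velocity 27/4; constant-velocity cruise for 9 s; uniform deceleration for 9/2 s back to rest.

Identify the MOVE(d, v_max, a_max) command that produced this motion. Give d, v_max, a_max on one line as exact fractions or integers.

a_max = (27/4)/(9/2) = 3/2
d_a = ½·27/4·9/2 = 243/16; d_c = 27/4·9 = 243/4
d = 2·243/16 + 243/4 = 729/8
t_c = 9 > 0 so v_max = 27/4

d=729/8 v_max=27/4 a_max=3/2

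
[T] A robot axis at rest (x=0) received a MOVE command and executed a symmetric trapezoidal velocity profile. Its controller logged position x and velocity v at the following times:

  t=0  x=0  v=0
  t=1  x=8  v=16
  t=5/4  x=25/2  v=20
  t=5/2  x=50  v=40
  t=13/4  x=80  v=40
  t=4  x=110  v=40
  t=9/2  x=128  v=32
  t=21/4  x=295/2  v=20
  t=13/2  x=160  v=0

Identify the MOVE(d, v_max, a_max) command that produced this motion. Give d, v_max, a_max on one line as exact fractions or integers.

d=160 v_max=40 a_max=16

final state: t=13/2, x=160, v=0 → d = 160
a_max = (16−0)/(1−0) = 16
max v = 40 over t∈[5/2,4] → v_max = 40
check: 40·(5/2+3/2) = 160 ✓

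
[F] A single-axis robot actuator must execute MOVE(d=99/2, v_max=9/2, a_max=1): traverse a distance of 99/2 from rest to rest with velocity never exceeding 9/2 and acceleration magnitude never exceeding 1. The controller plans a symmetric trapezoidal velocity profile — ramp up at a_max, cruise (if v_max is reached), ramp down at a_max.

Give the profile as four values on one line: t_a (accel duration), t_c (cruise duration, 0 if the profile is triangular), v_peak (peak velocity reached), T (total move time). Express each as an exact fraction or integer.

t_a=9/2 t_c=13/2 v_peak=9/2 T=31/2

v_max²/a_max = (9/2)²/1 = 81/4
99/2 ≥ 81/4 → trapezoidal
t_a = (9/2)/1 = 9/2; v_peak = 9/2
d_cruise = 99/2 − 81/4 = 117/4; t_c = (117/4)/(9/2) = 13/2
T = 2·9/2 + 13/2 = 31/2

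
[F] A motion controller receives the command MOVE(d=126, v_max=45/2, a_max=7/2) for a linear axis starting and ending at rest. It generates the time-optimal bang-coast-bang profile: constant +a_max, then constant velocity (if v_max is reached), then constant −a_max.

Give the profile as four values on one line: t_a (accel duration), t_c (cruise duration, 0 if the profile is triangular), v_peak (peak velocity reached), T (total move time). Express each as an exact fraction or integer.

v_max²/a_max = (45/2)²/(7/2) = 2025/14
126 < 2025/14 → triangular
v_peak = √(126·7/2) = √441 = 21
t_a = 21/(7/2) = 6; t_c = 0
T = 2·6 = 12

t_a=6 t_c=0 v_peak=21 T=12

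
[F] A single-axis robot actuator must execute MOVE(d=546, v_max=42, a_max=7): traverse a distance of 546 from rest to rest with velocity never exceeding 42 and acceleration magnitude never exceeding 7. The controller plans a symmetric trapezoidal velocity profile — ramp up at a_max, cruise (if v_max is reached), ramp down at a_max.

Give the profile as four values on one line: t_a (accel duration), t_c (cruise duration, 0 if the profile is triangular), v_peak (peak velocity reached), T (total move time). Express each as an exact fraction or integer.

t_a=6 t_c=7 v_peak=42 T=19

vₘ²/aₘ = 42²/7 = 252
546 ≥ 252 ⇒ cruise phase
t_a = 42/7 = 6; v_peak = 42
d_cruise = 546 − 252 = 294; t_c = 294/42 = 7
T = 2·6 + 7 = 19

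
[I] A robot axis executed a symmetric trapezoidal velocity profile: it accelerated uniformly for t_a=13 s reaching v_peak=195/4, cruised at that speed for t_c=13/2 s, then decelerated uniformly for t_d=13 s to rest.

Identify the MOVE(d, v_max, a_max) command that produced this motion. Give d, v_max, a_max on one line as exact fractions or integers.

a_max = (195/4)/13 = 15/4
d_a = ½·195/4·13 = 2535/8; d_c = 195/4·13/2 = 2535/8
d = 2·2535/8 + 2535/8 = 7605/8
t_c = 13/2 > 0 → v_max = v_peak = 195/4

d=7605/8 v_max=195/4 a_max=15/4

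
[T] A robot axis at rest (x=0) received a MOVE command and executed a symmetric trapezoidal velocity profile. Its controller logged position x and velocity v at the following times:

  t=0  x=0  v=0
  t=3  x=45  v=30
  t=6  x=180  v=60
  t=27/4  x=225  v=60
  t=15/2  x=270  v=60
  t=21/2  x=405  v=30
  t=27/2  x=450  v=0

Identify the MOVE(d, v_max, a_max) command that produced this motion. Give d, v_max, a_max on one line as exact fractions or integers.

d=450 v_max=60 a_max=10

final state: t=27/2, x=450, v=0 → d = 450
a_max = (30−0)/(3−0) = 10
max v = 60 over t∈[6,15/2] → v_max = 60
check: 60·(6+3/2) = 450 ✓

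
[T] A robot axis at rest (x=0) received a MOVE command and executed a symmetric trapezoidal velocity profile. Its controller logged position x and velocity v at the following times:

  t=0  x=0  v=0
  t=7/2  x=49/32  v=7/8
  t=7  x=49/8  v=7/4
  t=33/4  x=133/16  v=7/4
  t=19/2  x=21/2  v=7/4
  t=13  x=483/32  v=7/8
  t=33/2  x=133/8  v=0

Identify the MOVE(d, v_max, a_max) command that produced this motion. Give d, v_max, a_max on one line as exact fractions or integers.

d=133/8 v_max=7/4 a_max=1/4

final state: t=33/2, x=133/8, v=0 → d = 133/8
a_max = (7/8−0)/(7/2−0) = 1/4
max v = 7/4 over t∈[7,19/2] → v_max = 7/4
check: 7/4·(7+5/2) = 133/8 ✓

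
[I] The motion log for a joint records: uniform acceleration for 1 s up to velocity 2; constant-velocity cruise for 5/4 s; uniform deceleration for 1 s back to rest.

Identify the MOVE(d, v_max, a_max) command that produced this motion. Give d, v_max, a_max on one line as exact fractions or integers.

a_max = 2/1 = 2
d_a = ½·2·1 = 1; d_c = 2·5/4 = 5/2
d = 2·1 + 5/2 = 9/2
t_c = 5/4 > 0 ⇒ limit active, v_max = 2

d=9/2 v_max=2 a_max=2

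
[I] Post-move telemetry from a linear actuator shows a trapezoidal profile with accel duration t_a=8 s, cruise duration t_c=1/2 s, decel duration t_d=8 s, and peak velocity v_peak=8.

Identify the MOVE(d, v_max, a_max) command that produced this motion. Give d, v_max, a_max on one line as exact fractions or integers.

a_max = 8/8 = 1
d_a = ½·8·8 = 32; d_c = 8·1/2 = 4
d = 2·32 + 4 = 68
t_c = 1/2 > 0 so v_max = 8

d=68 v_max=8 a_max=1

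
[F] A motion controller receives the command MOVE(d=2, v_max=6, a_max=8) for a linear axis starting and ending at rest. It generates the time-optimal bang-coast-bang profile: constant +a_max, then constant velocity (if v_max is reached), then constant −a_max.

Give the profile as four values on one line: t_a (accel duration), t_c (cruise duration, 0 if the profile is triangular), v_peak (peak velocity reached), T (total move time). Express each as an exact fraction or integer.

t_a=1/2 t_c=0 v_peak=4 T=1

(v_max)²/a_max = 6²/8 = 9/2
2 < 9/2 ⇒ no cruise
v_peak = √(2·8) = √16 = 4
t_a = 4/8 = 1/2; t_c = 0
T = 2·1/2 = 1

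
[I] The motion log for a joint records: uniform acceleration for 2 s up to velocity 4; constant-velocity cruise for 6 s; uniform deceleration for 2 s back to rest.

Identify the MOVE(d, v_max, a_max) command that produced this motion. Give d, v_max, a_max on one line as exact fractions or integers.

d=32 v_max=4 a_max=2

a_max = 4/2 = 2
d_a = ½·4·2 = 4; d_c = 4·6 = 24
d = 2·4 + 24 = 32
t_c = 6 > 0 so v_max = 4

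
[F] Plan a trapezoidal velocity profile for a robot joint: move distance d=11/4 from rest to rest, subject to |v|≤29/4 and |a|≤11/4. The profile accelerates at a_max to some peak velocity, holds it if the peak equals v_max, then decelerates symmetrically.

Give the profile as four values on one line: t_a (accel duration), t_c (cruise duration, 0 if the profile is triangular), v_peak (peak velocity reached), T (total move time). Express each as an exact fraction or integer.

t_a=1 t_c=0 v_peak=11/4 T=2

vₘ²/aₘ = (29/4)²/(11/4) = 841/44
11/4 < 841/44 ⇒ no cruise
v_peak = √(11/4·11/4) = √(121/16) = 11/4
t_a = (11/4)/(11/4) = 1; t_c = 0
T = 2·1 = 2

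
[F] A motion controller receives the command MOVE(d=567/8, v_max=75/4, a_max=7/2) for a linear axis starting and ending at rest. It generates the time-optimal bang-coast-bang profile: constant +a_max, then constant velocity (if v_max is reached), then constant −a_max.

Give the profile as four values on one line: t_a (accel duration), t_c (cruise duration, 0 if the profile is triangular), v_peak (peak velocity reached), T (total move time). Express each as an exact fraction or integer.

v_max²/a_max = (75/4)²/(7/2) = 5625/56
567/8 < 5625/56 so t_c = 0
v_peak = √(567/8·7/2) = √(3969/16) = 63/4
t_a = (63/4)/(7/2) = 9/2; t_c = 0
T = 2·9/2 = 9

t_a=9/2 t_c=0 v_peak=63/4 T=9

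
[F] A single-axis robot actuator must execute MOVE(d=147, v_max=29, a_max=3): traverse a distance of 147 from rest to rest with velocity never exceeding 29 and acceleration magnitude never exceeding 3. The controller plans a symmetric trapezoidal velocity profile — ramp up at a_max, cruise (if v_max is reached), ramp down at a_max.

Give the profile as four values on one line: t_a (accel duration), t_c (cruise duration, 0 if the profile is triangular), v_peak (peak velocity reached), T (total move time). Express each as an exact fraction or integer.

vₘ²/aₘ = 29²/3 = 841/3
147 < 841/3 so t_c = 0
v_peak = √(147·3) = √441 = 21
t_a = 21/3 = 7; t_c = 0
T = 2·7 = 14

t_a=7 t_c=0 v_peak=21 T=14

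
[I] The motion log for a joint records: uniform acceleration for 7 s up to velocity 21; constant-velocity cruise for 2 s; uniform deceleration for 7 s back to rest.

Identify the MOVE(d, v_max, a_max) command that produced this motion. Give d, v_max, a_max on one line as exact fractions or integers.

a_max = 21/7 = 3
d_a = ½·21·7 = 147/2; d_c = 21·2 = 42
d = 2·147/2 + 42 = 189
t_c = 2 > 0 ⇒ limit active, v_max = 21

d=189 v_max=21 a_max=3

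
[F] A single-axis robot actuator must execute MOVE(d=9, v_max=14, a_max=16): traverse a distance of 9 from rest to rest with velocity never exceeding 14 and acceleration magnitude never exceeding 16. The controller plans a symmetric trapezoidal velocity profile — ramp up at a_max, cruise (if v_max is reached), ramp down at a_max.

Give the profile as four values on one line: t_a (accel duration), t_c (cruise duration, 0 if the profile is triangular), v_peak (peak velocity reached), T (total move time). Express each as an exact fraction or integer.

(v_max)²/a_max = 14²/16 = 49/4
9 < 49/4 → triangular
v_peak = √(9·16) = √144 = 12
t_a = 12/16 = 3/4; t_c = 0
T = 2·3/4 = 3/2

t_a=3/4 t_c=0 v_peak=12 T=3/2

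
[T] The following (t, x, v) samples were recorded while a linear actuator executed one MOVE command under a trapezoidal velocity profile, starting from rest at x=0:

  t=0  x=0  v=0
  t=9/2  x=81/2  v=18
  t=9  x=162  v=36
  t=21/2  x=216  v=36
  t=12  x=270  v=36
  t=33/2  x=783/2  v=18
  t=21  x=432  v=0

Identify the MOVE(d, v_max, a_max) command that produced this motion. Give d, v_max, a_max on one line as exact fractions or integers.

d=432 v_max=36 a_max=4

final state: t=21, x=432, v=0 → d = 432
a_max = (18−0)/(9/2−0) = 4
max v = 36 over t∈[9,12] → v_max = 36
check: 36·(9+3) = 432 ✓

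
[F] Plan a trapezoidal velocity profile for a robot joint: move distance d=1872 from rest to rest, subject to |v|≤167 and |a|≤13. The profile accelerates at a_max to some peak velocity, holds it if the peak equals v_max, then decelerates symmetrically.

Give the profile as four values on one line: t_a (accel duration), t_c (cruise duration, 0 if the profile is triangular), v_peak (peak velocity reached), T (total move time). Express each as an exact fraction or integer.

v_max²/a_max = 167²/13 = 27889/13
1872 < 27889/13 ⇒ no cruise
v_peak = √(1872·13) = √24336 = 156
t_a = 156/13 = 12; t_c = 0
T = 2·12 = 24

t_a=12 t_c=0 v_peak=156 T=24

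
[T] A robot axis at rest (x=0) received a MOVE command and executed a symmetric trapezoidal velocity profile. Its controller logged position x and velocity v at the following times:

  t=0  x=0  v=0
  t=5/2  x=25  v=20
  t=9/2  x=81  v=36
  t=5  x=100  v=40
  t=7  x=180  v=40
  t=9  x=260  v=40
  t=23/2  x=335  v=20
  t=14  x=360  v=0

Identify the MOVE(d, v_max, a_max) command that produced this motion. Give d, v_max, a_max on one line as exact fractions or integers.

final state: t=14, x=360, v=0 → d = 360
a_max = (20−0)/(5/2−0) = 8
max v = 40 over t∈[5,9] → v_max = 40
check: 40·(5+4) = 360 ✓

d=360 v_max=40 a_max=8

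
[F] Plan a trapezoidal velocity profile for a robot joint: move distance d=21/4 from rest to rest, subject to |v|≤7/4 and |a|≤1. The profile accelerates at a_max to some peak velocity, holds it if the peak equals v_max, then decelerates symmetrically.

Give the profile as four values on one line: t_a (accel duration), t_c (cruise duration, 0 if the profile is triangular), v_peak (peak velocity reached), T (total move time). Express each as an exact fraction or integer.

(v_max)²/a_max = (7/4)²/1 = 49/16
21/4 ≥ 49/16 ⇒ cruise phase
t_a = (7/4)/1 = 7/4; v_peak = 7/4
d_cruise = 21/4 − 49/16 = 35/16; t_c = (35/16)/(7/4) = 5/4
T = 2·7/4 + 5/4 = 19/4

t_a=7/4 t_c=5/4 v_peak=7/4 T=19/4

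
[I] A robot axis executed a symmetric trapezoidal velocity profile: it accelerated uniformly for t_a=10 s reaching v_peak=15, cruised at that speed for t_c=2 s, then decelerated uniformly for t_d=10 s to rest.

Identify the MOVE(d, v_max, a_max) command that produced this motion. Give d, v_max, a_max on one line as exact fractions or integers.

a_max = 15/10 = 3/2
d_a = ½·15·10 = 75; d_c = 15·2 = 30
d = 2·75 + 30 = 180
t_c = 2 > 0 so v_max = 15

d=180 v_max=15 a_max=3/2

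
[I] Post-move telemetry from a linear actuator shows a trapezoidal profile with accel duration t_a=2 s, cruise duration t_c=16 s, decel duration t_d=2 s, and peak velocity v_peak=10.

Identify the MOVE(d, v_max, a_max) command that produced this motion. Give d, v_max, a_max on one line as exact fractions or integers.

d=180 v_max=10 a_max=5

a_max = 10/2 = 5
d_a = ½·10·2 = 10; d_c = 10·16 = 160
d = 2·10 + 160 = 180
t_c = 16 > 0 so v_max = 10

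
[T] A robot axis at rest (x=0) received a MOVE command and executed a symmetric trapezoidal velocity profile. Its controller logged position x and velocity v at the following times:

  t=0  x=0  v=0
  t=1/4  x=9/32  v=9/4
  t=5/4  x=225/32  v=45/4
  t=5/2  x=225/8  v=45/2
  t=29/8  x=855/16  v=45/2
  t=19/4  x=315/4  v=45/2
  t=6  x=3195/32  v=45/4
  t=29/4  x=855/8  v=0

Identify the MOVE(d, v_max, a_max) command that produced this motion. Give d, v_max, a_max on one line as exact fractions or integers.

final state: t=29/4, x=855/8, v=0 → d = 855/8
a_max = (9/4−0)/(1/4−0) = 9
max v = 45/2 over t∈[5/2,19/4] → v_max = 45/2
check: 45/2·(5/2+9/4) = 855/8 ✓

d=855/8 v_max=45/2 a_max=9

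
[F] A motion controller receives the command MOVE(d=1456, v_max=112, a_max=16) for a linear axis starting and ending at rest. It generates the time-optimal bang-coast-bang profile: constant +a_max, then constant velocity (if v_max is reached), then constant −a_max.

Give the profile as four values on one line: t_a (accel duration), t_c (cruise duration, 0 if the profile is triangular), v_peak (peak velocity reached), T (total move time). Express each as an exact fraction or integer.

t_a=7 t_c=6 v_peak=112 T=20

(v_max)²/a_max = 112²/16 = 784
1456 ≥ 784 ⇒ cruise phase
t_a = 112/16 = 7; v_peak = 112
d_cruise = 1456 − 784 = 672; t_c = 672/112 = 6
T = 2·7 + 6 = 20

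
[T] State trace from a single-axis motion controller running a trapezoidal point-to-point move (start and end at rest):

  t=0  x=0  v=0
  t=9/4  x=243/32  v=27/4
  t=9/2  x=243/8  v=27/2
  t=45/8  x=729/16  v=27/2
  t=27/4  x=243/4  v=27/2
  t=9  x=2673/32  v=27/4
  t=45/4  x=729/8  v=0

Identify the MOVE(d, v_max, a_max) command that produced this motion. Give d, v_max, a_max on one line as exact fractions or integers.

final state: t=45/4, x=729/8, v=0 → d = 729/8
a_max = (27/4−0)/(9/4−0) = 3
max v = 27/2 over t∈[9/2,27/4] → v_max = 27/2
check: 27/2·(9/2+9/4) = 729/8 ✓

d=729/8 v_max=27/2 a_max=3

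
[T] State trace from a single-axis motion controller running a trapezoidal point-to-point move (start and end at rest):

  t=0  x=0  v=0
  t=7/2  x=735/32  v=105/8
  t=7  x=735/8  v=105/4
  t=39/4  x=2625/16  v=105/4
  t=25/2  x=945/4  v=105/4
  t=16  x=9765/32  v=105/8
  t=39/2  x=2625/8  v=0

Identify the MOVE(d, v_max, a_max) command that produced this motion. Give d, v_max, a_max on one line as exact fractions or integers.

d=2625/8 v_max=105/4 a_max=15/4

final state: t=39/2, x=2625/8, v=0 → d = 2625/8
a_max = (105/8−0)/(7/2−0) = 15/4
max v = 105/4 over t∈[7,25/2] → v_max = 105/4
check: 105/4·(7+11/2) = 2625/8 ✓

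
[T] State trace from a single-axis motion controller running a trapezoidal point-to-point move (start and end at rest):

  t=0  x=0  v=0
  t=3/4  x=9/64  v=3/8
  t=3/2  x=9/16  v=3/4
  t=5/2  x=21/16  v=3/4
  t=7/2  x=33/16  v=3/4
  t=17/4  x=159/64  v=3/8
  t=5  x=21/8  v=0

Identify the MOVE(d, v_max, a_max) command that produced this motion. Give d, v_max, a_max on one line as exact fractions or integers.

d=21/8 v_max=3/4 a_max=1/2

final state: t=5, x=21/8, v=0 → d = 21/8
a_max = (3/8−0)/(3/4−0) = 1/2
max v = 3/4 over t∈[3/2,7/2] → v_max = 3/4
check: 3/4·(3/2+2) = 21/8 ✓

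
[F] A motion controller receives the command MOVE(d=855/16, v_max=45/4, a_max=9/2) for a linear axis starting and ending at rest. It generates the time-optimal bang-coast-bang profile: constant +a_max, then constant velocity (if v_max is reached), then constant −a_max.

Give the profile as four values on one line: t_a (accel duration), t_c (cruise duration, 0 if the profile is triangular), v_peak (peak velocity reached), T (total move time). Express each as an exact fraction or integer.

vₘ²/aₘ = (45/4)²/(9/2) = 225/8
855/16 ≥ 225/8 ⇒ cruise phase
t_a = (45/4)/(9/2) = 5/2; v_peak = 45/4
d_cruise = 855/16 − 225/8 = 405/16; t_c = (405/16)/(45/4) = 9/4
T = 2·5/2 + 9/4 = 29/4

t_a=5/2 t_c=9/4 v_peak=45/4 T=29/4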